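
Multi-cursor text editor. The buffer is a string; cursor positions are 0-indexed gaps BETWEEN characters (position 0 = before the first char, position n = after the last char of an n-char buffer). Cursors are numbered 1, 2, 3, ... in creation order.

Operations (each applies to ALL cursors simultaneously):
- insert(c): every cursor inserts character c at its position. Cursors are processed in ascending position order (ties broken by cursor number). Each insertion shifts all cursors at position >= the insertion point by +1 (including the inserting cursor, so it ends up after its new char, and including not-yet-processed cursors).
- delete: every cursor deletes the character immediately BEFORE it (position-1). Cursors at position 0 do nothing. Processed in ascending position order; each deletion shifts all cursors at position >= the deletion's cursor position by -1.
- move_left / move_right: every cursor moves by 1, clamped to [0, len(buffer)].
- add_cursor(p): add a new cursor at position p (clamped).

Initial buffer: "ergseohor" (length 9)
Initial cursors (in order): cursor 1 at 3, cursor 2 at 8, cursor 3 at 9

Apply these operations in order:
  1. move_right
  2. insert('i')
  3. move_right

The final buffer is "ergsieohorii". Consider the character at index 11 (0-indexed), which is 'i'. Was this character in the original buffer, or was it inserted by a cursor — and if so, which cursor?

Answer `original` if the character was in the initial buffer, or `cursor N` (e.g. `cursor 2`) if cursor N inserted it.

Answer: cursor 3

Derivation:
After op 1 (move_right): buffer="ergseohor" (len 9), cursors c1@4 c2@9 c3@9, authorship .........
After op 2 (insert('i')): buffer="ergsieohorii" (len 12), cursors c1@5 c2@12 c3@12, authorship ....1.....23
After op 3 (move_right): buffer="ergsieohorii" (len 12), cursors c1@6 c2@12 c3@12, authorship ....1.....23
Authorship (.=original, N=cursor N): . . . . 1 . . . . . 2 3
Index 11: author = 3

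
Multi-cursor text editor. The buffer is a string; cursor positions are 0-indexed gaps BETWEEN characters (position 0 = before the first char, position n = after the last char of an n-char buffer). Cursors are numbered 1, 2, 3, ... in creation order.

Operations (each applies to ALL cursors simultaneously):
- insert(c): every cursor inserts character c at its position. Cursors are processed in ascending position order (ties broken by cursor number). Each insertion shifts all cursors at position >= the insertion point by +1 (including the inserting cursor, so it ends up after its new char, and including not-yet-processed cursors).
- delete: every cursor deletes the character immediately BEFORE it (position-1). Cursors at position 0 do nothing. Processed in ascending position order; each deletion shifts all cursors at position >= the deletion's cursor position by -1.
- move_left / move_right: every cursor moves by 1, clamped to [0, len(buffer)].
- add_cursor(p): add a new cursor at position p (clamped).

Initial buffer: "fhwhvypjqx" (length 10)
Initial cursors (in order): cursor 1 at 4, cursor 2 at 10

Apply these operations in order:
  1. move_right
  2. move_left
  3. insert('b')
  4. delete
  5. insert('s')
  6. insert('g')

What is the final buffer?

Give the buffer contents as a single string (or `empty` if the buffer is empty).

After op 1 (move_right): buffer="fhwhvypjqx" (len 10), cursors c1@5 c2@10, authorship ..........
After op 2 (move_left): buffer="fhwhvypjqx" (len 10), cursors c1@4 c2@9, authorship ..........
After op 3 (insert('b')): buffer="fhwhbvypjqbx" (len 12), cursors c1@5 c2@11, authorship ....1.....2.
After op 4 (delete): buffer="fhwhvypjqx" (len 10), cursors c1@4 c2@9, authorship ..........
After op 5 (insert('s')): buffer="fhwhsvypjqsx" (len 12), cursors c1@5 c2@11, authorship ....1.....2.
After op 6 (insert('g')): buffer="fhwhsgvypjqsgx" (len 14), cursors c1@6 c2@13, authorship ....11.....22.

Answer: fhwhsgvypjqsgx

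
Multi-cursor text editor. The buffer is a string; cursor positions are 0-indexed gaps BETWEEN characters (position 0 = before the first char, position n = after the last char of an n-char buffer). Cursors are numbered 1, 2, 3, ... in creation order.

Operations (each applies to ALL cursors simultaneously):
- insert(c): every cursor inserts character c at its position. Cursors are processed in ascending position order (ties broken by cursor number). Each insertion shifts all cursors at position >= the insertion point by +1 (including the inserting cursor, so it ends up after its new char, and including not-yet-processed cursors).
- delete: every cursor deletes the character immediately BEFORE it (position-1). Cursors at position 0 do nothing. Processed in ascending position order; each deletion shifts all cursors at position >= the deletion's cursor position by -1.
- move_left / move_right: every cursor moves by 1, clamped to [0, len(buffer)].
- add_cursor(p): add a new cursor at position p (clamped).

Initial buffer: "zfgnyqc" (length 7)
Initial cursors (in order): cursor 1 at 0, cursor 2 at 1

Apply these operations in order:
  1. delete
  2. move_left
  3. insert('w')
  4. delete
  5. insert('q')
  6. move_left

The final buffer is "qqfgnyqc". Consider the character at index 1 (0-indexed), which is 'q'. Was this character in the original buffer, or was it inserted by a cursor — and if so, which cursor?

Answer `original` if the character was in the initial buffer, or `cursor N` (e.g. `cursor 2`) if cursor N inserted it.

Answer: cursor 2

Derivation:
After op 1 (delete): buffer="fgnyqc" (len 6), cursors c1@0 c2@0, authorship ......
After op 2 (move_left): buffer="fgnyqc" (len 6), cursors c1@0 c2@0, authorship ......
After op 3 (insert('w')): buffer="wwfgnyqc" (len 8), cursors c1@2 c2@2, authorship 12......
After op 4 (delete): buffer="fgnyqc" (len 6), cursors c1@0 c2@0, authorship ......
After op 5 (insert('q')): buffer="qqfgnyqc" (len 8), cursors c1@2 c2@2, authorship 12......
After op 6 (move_left): buffer="qqfgnyqc" (len 8), cursors c1@1 c2@1, authorship 12......
Authorship (.=original, N=cursor N): 1 2 . . . . . .
Index 1: author = 2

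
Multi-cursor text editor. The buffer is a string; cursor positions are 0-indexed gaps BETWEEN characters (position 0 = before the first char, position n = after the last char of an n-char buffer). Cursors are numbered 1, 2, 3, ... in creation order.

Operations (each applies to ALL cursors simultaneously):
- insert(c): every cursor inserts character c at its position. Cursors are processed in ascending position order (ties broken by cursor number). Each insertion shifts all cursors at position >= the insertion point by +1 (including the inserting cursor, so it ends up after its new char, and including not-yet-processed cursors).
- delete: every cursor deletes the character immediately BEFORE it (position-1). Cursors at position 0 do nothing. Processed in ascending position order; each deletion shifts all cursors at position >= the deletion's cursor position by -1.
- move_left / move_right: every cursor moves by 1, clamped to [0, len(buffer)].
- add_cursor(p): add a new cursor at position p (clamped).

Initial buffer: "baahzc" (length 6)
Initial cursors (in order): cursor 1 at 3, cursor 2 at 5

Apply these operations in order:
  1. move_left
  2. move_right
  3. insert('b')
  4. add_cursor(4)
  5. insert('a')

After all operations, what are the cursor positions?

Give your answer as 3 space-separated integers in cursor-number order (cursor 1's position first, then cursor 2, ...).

After op 1 (move_left): buffer="baahzc" (len 6), cursors c1@2 c2@4, authorship ......
After op 2 (move_right): buffer="baahzc" (len 6), cursors c1@3 c2@5, authorship ......
After op 3 (insert('b')): buffer="baabhzbc" (len 8), cursors c1@4 c2@7, authorship ...1..2.
After op 4 (add_cursor(4)): buffer="baabhzbc" (len 8), cursors c1@4 c3@4 c2@7, authorship ...1..2.
After op 5 (insert('a')): buffer="baabaahzbac" (len 11), cursors c1@6 c3@6 c2@10, authorship ...113..22.

Answer: 6 10 6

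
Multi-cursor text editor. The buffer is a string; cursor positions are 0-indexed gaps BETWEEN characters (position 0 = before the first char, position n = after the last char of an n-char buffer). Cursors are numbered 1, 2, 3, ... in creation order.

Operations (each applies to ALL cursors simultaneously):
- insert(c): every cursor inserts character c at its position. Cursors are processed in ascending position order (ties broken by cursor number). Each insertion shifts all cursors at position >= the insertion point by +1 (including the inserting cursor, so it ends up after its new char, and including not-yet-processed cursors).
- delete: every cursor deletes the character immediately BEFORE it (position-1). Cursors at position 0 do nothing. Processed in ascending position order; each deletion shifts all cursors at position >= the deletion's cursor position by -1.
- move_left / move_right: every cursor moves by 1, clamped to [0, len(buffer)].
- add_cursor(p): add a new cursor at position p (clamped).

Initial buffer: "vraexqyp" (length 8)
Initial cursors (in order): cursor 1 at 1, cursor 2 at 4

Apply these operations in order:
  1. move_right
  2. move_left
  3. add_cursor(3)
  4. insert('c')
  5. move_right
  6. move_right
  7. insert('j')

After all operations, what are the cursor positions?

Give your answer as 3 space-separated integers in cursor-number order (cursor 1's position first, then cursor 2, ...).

Answer: 5 12 9

Derivation:
After op 1 (move_right): buffer="vraexqyp" (len 8), cursors c1@2 c2@5, authorship ........
After op 2 (move_left): buffer="vraexqyp" (len 8), cursors c1@1 c2@4, authorship ........
After op 3 (add_cursor(3)): buffer="vraexqyp" (len 8), cursors c1@1 c3@3 c2@4, authorship ........
After op 4 (insert('c')): buffer="vcracecxqyp" (len 11), cursors c1@2 c3@5 c2@7, authorship .1..3.2....
After op 5 (move_right): buffer="vcracecxqyp" (len 11), cursors c1@3 c3@6 c2@8, authorship .1..3.2....
After op 6 (move_right): buffer="vcracecxqyp" (len 11), cursors c1@4 c3@7 c2@9, authorship .1..3.2....
After op 7 (insert('j')): buffer="vcrajcecjxqjyp" (len 14), cursors c1@5 c3@9 c2@12, authorship .1..13.23..2..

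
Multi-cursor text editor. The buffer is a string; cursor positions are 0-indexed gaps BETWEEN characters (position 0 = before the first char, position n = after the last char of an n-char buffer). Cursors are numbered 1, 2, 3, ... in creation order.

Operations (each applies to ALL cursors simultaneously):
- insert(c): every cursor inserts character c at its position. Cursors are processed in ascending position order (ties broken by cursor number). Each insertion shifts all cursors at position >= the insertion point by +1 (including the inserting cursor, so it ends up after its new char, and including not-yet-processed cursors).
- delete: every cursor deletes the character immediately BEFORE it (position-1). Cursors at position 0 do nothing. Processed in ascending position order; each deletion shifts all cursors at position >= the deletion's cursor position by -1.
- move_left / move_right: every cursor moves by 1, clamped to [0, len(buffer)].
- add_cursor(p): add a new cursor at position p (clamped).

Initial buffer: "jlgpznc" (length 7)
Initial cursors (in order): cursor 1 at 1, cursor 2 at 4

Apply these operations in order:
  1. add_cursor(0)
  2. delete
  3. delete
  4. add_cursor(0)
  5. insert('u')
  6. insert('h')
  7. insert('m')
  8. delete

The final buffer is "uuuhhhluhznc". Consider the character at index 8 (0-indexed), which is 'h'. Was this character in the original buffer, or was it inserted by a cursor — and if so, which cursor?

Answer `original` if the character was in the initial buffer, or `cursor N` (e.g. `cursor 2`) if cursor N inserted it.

After op 1 (add_cursor(0)): buffer="jlgpznc" (len 7), cursors c3@0 c1@1 c2@4, authorship .......
After op 2 (delete): buffer="lgznc" (len 5), cursors c1@0 c3@0 c2@2, authorship .....
After op 3 (delete): buffer="lznc" (len 4), cursors c1@0 c3@0 c2@1, authorship ....
After op 4 (add_cursor(0)): buffer="lznc" (len 4), cursors c1@0 c3@0 c4@0 c2@1, authorship ....
After op 5 (insert('u')): buffer="uuuluznc" (len 8), cursors c1@3 c3@3 c4@3 c2@5, authorship 134.2...
After op 6 (insert('h')): buffer="uuuhhhluhznc" (len 12), cursors c1@6 c3@6 c4@6 c2@9, authorship 134134.22...
After op 7 (insert('m')): buffer="uuuhhhmmmluhmznc" (len 16), cursors c1@9 c3@9 c4@9 c2@13, authorship 134134134.222...
After op 8 (delete): buffer="uuuhhhluhznc" (len 12), cursors c1@6 c3@6 c4@6 c2@9, authorship 134134.22...
Authorship (.=original, N=cursor N): 1 3 4 1 3 4 . 2 2 . . .
Index 8: author = 2

Answer: cursor 2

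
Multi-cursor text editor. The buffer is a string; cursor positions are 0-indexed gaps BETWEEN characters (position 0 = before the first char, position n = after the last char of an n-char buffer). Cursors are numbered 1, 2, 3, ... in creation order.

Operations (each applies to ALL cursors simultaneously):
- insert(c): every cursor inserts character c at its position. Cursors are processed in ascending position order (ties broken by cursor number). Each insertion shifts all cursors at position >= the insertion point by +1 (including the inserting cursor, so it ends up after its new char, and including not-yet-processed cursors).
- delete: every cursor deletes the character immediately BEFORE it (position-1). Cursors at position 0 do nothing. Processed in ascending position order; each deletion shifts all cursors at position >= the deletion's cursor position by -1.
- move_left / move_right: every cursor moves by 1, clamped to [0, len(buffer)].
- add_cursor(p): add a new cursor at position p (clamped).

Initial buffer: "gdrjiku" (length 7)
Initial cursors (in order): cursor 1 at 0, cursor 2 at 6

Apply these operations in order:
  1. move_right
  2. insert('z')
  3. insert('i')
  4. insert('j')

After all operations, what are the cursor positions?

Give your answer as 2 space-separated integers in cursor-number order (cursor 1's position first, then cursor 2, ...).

Answer: 4 13

Derivation:
After op 1 (move_right): buffer="gdrjiku" (len 7), cursors c1@1 c2@7, authorship .......
After op 2 (insert('z')): buffer="gzdrjikuz" (len 9), cursors c1@2 c2@9, authorship .1......2
After op 3 (insert('i')): buffer="gzidrjikuzi" (len 11), cursors c1@3 c2@11, authorship .11......22
After op 4 (insert('j')): buffer="gzijdrjikuzij" (len 13), cursors c1@4 c2@13, authorship .111......222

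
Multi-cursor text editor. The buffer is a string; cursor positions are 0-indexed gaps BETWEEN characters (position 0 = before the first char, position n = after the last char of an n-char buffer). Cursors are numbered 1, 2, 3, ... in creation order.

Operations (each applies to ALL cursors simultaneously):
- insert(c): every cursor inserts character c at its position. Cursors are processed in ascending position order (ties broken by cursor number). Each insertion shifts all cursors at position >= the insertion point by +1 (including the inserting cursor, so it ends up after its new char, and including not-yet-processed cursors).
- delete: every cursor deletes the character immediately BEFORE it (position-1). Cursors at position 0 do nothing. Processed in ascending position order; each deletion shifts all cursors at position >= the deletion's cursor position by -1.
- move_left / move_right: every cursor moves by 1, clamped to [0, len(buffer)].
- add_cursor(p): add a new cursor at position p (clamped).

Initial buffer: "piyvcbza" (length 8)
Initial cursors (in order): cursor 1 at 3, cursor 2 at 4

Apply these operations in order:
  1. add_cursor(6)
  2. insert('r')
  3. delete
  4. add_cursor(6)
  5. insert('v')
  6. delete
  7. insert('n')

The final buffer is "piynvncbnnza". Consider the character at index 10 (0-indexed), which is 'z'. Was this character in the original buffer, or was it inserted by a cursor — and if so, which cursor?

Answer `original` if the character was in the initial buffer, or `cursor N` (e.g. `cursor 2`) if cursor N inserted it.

After op 1 (add_cursor(6)): buffer="piyvcbza" (len 8), cursors c1@3 c2@4 c3@6, authorship ........
After op 2 (insert('r')): buffer="piyrvrcbrza" (len 11), cursors c1@4 c2@6 c3@9, authorship ...1.2..3..
After op 3 (delete): buffer="piyvcbza" (len 8), cursors c1@3 c2@4 c3@6, authorship ........
After op 4 (add_cursor(6)): buffer="piyvcbza" (len 8), cursors c1@3 c2@4 c3@6 c4@6, authorship ........
After op 5 (insert('v')): buffer="piyvvvcbvvza" (len 12), cursors c1@4 c2@6 c3@10 c4@10, authorship ...1.2..34..
After op 6 (delete): buffer="piyvcbza" (len 8), cursors c1@3 c2@4 c3@6 c4@6, authorship ........
After op 7 (insert('n')): buffer="piynvncbnnza" (len 12), cursors c1@4 c2@6 c3@10 c4@10, authorship ...1.2..34..
Authorship (.=original, N=cursor N): . . . 1 . 2 . . 3 4 . .
Index 10: author = original

Answer: original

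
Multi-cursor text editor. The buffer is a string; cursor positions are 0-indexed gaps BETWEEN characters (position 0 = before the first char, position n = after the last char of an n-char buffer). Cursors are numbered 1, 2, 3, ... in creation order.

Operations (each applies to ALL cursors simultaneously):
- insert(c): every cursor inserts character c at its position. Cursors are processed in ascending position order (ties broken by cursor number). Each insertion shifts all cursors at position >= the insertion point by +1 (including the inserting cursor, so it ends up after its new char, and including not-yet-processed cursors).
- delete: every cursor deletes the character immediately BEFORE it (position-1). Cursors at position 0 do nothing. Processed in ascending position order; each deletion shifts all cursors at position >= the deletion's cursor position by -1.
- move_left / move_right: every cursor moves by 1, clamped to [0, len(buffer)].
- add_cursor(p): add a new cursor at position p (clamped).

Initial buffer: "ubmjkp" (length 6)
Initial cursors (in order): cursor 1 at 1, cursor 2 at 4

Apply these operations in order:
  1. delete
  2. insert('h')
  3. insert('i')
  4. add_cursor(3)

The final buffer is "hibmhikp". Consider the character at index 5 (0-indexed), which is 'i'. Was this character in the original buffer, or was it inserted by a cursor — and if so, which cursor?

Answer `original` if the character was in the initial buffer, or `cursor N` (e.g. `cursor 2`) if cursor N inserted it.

Answer: cursor 2

Derivation:
After op 1 (delete): buffer="bmkp" (len 4), cursors c1@0 c2@2, authorship ....
After op 2 (insert('h')): buffer="hbmhkp" (len 6), cursors c1@1 c2@4, authorship 1..2..
After op 3 (insert('i')): buffer="hibmhikp" (len 8), cursors c1@2 c2@6, authorship 11..22..
After op 4 (add_cursor(3)): buffer="hibmhikp" (len 8), cursors c1@2 c3@3 c2@6, authorship 11..22..
Authorship (.=original, N=cursor N): 1 1 . . 2 2 . .
Index 5: author = 2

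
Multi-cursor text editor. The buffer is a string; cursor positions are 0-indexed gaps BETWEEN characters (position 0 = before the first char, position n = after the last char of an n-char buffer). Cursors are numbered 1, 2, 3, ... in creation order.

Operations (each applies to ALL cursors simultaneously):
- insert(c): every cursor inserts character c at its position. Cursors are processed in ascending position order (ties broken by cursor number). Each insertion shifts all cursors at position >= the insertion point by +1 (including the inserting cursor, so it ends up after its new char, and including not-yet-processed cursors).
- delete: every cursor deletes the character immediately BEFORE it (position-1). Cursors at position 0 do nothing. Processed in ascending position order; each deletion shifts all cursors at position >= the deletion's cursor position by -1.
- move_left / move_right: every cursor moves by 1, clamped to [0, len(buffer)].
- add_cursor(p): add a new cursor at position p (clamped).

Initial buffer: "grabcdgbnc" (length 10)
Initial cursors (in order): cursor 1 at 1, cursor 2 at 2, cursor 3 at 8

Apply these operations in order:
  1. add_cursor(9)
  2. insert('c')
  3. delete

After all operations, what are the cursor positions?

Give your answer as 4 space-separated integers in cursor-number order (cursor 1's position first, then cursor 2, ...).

Answer: 1 2 8 9

Derivation:
After op 1 (add_cursor(9)): buffer="grabcdgbnc" (len 10), cursors c1@1 c2@2 c3@8 c4@9, authorship ..........
After op 2 (insert('c')): buffer="gcrcabcdgbcncc" (len 14), cursors c1@2 c2@4 c3@11 c4@13, authorship .1.2......3.4.
After op 3 (delete): buffer="grabcdgbnc" (len 10), cursors c1@1 c2@2 c3@8 c4@9, authorship ..........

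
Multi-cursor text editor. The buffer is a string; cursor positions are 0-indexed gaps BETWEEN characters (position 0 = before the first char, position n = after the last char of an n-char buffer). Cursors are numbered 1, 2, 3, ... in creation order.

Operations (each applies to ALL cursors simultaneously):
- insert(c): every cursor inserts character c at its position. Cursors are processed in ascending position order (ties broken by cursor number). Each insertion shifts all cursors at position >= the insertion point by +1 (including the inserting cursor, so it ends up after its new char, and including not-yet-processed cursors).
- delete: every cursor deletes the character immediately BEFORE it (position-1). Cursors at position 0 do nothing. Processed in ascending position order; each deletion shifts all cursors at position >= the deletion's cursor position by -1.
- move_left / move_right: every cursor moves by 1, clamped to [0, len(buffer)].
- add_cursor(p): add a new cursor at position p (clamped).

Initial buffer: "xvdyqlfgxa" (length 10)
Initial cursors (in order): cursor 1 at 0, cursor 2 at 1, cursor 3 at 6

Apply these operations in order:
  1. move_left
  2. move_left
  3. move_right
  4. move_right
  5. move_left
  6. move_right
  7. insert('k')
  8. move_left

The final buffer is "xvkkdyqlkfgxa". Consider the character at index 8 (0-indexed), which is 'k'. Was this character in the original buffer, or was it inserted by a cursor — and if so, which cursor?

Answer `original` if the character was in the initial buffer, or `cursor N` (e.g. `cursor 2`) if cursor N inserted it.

After op 1 (move_left): buffer="xvdyqlfgxa" (len 10), cursors c1@0 c2@0 c3@5, authorship ..........
After op 2 (move_left): buffer="xvdyqlfgxa" (len 10), cursors c1@0 c2@0 c3@4, authorship ..........
After op 3 (move_right): buffer="xvdyqlfgxa" (len 10), cursors c1@1 c2@1 c3@5, authorship ..........
After op 4 (move_right): buffer="xvdyqlfgxa" (len 10), cursors c1@2 c2@2 c3@6, authorship ..........
After op 5 (move_left): buffer="xvdyqlfgxa" (len 10), cursors c1@1 c2@1 c3@5, authorship ..........
After op 6 (move_right): buffer="xvdyqlfgxa" (len 10), cursors c1@2 c2@2 c3@6, authorship ..........
After op 7 (insert('k')): buffer="xvkkdyqlkfgxa" (len 13), cursors c1@4 c2@4 c3@9, authorship ..12....3....
After op 8 (move_left): buffer="xvkkdyqlkfgxa" (len 13), cursors c1@3 c2@3 c3@8, authorship ..12....3....
Authorship (.=original, N=cursor N): . . 1 2 . . . . 3 . . . .
Index 8: author = 3

Answer: cursor 3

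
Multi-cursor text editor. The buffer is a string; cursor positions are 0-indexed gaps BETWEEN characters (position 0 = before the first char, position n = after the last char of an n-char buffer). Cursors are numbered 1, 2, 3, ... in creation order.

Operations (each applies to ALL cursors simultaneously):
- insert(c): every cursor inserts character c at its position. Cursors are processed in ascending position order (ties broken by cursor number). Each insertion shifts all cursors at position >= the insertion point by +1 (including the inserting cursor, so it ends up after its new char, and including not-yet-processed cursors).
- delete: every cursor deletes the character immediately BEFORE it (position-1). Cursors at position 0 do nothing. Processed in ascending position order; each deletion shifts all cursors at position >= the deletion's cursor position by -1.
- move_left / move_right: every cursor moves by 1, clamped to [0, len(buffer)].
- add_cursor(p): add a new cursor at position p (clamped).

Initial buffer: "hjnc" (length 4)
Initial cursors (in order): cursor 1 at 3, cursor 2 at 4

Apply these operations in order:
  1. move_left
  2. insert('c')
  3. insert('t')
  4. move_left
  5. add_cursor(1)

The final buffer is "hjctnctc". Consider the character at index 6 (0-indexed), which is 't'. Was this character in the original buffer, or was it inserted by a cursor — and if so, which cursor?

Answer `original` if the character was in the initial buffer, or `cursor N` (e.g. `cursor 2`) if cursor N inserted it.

Answer: cursor 2

Derivation:
After op 1 (move_left): buffer="hjnc" (len 4), cursors c1@2 c2@3, authorship ....
After op 2 (insert('c')): buffer="hjcncc" (len 6), cursors c1@3 c2@5, authorship ..1.2.
After op 3 (insert('t')): buffer="hjctnctc" (len 8), cursors c1@4 c2@7, authorship ..11.22.
After op 4 (move_left): buffer="hjctnctc" (len 8), cursors c1@3 c2@6, authorship ..11.22.
After op 5 (add_cursor(1)): buffer="hjctnctc" (len 8), cursors c3@1 c1@3 c2@6, authorship ..11.22.
Authorship (.=original, N=cursor N): . . 1 1 . 2 2 .
Index 6: author = 2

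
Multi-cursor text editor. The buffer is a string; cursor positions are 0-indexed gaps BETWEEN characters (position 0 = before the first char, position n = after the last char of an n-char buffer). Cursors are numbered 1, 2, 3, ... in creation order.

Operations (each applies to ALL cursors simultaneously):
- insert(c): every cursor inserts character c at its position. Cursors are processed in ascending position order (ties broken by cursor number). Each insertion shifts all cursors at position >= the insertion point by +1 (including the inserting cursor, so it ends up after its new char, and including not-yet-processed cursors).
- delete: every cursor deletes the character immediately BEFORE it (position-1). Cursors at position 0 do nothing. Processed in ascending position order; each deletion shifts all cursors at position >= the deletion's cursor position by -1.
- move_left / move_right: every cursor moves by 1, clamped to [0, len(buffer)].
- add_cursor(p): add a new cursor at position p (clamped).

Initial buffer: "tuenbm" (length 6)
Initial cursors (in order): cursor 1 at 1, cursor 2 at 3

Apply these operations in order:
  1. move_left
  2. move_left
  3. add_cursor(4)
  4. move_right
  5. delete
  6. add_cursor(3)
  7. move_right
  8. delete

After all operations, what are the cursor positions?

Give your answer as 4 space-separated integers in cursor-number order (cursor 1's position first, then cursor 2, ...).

After op 1 (move_left): buffer="tuenbm" (len 6), cursors c1@0 c2@2, authorship ......
After op 2 (move_left): buffer="tuenbm" (len 6), cursors c1@0 c2@1, authorship ......
After op 3 (add_cursor(4)): buffer="tuenbm" (len 6), cursors c1@0 c2@1 c3@4, authorship ......
After op 4 (move_right): buffer="tuenbm" (len 6), cursors c1@1 c2@2 c3@5, authorship ......
After op 5 (delete): buffer="enm" (len 3), cursors c1@0 c2@0 c3@2, authorship ...
After op 6 (add_cursor(3)): buffer="enm" (len 3), cursors c1@0 c2@0 c3@2 c4@3, authorship ...
After op 7 (move_right): buffer="enm" (len 3), cursors c1@1 c2@1 c3@3 c4@3, authorship ...
After op 8 (delete): buffer="" (len 0), cursors c1@0 c2@0 c3@0 c4@0, authorship 

Answer: 0 0 0 0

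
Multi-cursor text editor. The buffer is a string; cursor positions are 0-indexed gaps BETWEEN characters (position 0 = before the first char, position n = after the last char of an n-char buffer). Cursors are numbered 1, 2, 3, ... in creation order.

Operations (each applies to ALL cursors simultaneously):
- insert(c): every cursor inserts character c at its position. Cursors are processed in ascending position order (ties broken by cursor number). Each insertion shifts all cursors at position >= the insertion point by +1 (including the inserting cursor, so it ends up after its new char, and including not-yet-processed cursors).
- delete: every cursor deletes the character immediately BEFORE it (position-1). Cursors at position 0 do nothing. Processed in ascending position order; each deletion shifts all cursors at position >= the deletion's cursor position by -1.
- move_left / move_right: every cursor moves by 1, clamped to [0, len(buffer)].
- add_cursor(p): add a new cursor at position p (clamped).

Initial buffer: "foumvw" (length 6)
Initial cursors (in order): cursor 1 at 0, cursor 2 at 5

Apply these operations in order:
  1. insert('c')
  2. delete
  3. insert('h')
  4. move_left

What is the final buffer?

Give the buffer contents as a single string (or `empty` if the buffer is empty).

Answer: hfoumvhw

Derivation:
After op 1 (insert('c')): buffer="cfoumvcw" (len 8), cursors c1@1 c2@7, authorship 1.....2.
After op 2 (delete): buffer="foumvw" (len 6), cursors c1@0 c2@5, authorship ......
After op 3 (insert('h')): buffer="hfoumvhw" (len 8), cursors c1@1 c2@7, authorship 1.....2.
After op 4 (move_left): buffer="hfoumvhw" (len 8), cursors c1@0 c2@6, authorship 1.....2.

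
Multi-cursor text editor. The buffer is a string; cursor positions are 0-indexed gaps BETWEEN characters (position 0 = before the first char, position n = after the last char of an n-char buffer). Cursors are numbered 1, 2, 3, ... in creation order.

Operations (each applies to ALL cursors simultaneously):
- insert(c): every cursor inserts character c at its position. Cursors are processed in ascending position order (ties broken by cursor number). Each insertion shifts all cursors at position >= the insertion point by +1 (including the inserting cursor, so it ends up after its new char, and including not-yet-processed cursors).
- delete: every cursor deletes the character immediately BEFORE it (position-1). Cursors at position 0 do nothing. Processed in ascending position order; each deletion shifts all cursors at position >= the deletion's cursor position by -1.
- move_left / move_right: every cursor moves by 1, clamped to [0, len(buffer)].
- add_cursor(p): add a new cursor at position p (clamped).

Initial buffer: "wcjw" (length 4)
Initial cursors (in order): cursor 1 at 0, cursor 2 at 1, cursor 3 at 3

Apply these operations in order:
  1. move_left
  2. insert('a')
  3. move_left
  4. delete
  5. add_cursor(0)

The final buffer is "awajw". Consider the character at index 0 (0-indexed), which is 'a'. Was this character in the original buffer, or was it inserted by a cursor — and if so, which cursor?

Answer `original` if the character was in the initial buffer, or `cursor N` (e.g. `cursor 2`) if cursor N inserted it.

After op 1 (move_left): buffer="wcjw" (len 4), cursors c1@0 c2@0 c3@2, authorship ....
After op 2 (insert('a')): buffer="aawcajw" (len 7), cursors c1@2 c2@2 c3@5, authorship 12..3..
After op 3 (move_left): buffer="aawcajw" (len 7), cursors c1@1 c2@1 c3@4, authorship 12..3..
After op 4 (delete): buffer="awajw" (len 5), cursors c1@0 c2@0 c3@2, authorship 2.3..
After op 5 (add_cursor(0)): buffer="awajw" (len 5), cursors c1@0 c2@0 c4@0 c3@2, authorship 2.3..
Authorship (.=original, N=cursor N): 2 . 3 . .
Index 0: author = 2

Answer: cursor 2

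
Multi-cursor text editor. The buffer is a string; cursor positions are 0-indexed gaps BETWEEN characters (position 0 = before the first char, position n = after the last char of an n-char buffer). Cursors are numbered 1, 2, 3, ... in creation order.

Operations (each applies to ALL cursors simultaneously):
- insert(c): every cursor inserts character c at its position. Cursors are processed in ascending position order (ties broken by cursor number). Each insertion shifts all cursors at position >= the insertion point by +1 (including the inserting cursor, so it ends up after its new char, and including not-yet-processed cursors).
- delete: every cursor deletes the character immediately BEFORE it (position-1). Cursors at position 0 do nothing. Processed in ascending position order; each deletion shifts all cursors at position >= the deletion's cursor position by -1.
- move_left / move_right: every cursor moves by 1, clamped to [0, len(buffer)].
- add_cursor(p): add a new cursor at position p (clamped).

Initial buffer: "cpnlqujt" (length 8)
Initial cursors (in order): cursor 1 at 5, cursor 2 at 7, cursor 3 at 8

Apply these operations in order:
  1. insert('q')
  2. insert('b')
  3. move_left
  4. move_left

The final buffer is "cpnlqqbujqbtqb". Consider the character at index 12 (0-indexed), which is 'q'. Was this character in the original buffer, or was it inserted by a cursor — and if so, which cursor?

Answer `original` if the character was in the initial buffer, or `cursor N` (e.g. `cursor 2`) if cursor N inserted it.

Answer: cursor 3

Derivation:
After op 1 (insert('q')): buffer="cpnlqqujqtq" (len 11), cursors c1@6 c2@9 c3@11, authorship .....1..2.3
After op 2 (insert('b')): buffer="cpnlqqbujqbtqb" (len 14), cursors c1@7 c2@11 c3@14, authorship .....11..22.33
After op 3 (move_left): buffer="cpnlqqbujqbtqb" (len 14), cursors c1@6 c2@10 c3@13, authorship .....11..22.33
After op 4 (move_left): buffer="cpnlqqbujqbtqb" (len 14), cursors c1@5 c2@9 c3@12, authorship .....11..22.33
Authorship (.=original, N=cursor N): . . . . . 1 1 . . 2 2 . 3 3
Index 12: author = 3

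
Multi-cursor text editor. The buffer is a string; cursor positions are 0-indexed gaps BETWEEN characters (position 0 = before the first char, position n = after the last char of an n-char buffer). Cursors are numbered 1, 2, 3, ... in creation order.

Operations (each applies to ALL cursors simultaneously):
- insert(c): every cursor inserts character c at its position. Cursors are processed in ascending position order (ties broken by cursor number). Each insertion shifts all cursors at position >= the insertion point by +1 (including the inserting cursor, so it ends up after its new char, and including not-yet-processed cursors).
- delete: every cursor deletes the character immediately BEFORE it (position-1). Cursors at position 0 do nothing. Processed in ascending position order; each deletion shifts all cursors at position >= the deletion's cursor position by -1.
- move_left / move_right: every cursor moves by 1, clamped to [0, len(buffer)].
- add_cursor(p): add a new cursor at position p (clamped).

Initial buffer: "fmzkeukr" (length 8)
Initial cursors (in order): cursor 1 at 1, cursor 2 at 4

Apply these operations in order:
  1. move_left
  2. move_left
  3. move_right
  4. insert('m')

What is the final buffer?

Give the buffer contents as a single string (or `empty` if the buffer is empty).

Answer: fmmzmkeukr

Derivation:
After op 1 (move_left): buffer="fmzkeukr" (len 8), cursors c1@0 c2@3, authorship ........
After op 2 (move_left): buffer="fmzkeukr" (len 8), cursors c1@0 c2@2, authorship ........
After op 3 (move_right): buffer="fmzkeukr" (len 8), cursors c1@1 c2@3, authorship ........
After op 4 (insert('m')): buffer="fmmzmkeukr" (len 10), cursors c1@2 c2@5, authorship .1..2.....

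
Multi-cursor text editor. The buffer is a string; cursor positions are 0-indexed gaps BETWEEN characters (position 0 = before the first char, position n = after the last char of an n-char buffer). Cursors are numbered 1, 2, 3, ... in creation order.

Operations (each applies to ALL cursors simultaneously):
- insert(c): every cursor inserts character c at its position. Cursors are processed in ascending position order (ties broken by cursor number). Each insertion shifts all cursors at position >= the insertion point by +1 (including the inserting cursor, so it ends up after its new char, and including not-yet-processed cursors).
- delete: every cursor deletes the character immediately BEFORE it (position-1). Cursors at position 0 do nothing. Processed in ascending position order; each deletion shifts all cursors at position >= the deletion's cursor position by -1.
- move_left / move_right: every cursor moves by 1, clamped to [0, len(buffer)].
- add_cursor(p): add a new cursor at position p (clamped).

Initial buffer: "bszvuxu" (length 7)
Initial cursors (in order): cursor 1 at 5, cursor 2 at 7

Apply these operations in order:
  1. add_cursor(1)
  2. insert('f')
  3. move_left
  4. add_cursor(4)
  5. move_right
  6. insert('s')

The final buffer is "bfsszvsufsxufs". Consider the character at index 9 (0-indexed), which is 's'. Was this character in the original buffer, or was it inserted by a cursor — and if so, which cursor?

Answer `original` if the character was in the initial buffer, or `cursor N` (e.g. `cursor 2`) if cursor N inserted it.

Answer: cursor 1

Derivation:
After op 1 (add_cursor(1)): buffer="bszvuxu" (len 7), cursors c3@1 c1@5 c2@7, authorship .......
After op 2 (insert('f')): buffer="bfszvufxuf" (len 10), cursors c3@2 c1@7 c2@10, authorship .3....1..2
After op 3 (move_left): buffer="bfszvufxuf" (len 10), cursors c3@1 c1@6 c2@9, authorship .3....1..2
After op 4 (add_cursor(4)): buffer="bfszvufxuf" (len 10), cursors c3@1 c4@4 c1@6 c2@9, authorship .3....1..2
After op 5 (move_right): buffer="bfszvufxuf" (len 10), cursors c3@2 c4@5 c1@7 c2@10, authorship .3....1..2
After op 6 (insert('s')): buffer="bfsszvsufsxufs" (len 14), cursors c3@3 c4@7 c1@10 c2@14, authorship .33...4.11..22
Authorship (.=original, N=cursor N): . 3 3 . . . 4 . 1 1 . . 2 2
Index 9: author = 1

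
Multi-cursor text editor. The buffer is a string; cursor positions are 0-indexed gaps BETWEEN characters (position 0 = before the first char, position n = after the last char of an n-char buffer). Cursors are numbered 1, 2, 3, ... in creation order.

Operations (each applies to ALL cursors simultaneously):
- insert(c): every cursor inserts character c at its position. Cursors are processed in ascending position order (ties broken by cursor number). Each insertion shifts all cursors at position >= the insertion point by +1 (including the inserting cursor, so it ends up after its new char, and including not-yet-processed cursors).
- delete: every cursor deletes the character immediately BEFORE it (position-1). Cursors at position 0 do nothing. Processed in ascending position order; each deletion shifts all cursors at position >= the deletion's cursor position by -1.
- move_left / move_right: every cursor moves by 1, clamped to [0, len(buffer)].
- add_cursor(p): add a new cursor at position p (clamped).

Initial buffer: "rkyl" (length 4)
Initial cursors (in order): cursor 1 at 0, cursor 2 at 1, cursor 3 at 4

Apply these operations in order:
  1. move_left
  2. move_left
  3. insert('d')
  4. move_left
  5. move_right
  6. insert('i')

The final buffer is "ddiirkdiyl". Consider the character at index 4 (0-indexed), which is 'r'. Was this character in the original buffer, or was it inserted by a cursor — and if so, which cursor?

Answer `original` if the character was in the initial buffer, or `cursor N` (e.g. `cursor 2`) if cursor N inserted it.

Answer: original

Derivation:
After op 1 (move_left): buffer="rkyl" (len 4), cursors c1@0 c2@0 c3@3, authorship ....
After op 2 (move_left): buffer="rkyl" (len 4), cursors c1@0 c2@0 c3@2, authorship ....
After op 3 (insert('d')): buffer="ddrkdyl" (len 7), cursors c1@2 c2@2 c3@5, authorship 12..3..
After op 4 (move_left): buffer="ddrkdyl" (len 7), cursors c1@1 c2@1 c3@4, authorship 12..3..
After op 5 (move_right): buffer="ddrkdyl" (len 7), cursors c1@2 c2@2 c3@5, authorship 12..3..
After op 6 (insert('i')): buffer="ddiirkdiyl" (len 10), cursors c1@4 c2@4 c3@8, authorship 1212..33..
Authorship (.=original, N=cursor N): 1 2 1 2 . . 3 3 . .
Index 4: author = original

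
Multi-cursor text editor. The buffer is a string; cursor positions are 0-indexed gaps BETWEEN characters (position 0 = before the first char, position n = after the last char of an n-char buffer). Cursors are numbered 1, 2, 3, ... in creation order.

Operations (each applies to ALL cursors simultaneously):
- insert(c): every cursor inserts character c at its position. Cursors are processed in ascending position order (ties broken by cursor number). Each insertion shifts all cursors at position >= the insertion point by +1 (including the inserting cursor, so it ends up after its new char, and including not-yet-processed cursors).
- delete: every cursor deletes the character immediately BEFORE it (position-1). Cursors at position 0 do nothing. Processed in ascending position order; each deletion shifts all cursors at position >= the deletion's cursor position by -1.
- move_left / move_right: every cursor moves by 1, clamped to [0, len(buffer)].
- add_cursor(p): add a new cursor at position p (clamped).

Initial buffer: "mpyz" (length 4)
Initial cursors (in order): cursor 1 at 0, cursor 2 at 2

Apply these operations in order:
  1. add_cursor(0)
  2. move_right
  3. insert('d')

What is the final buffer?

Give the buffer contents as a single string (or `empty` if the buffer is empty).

Answer: mddpydz

Derivation:
After op 1 (add_cursor(0)): buffer="mpyz" (len 4), cursors c1@0 c3@0 c2@2, authorship ....
After op 2 (move_right): buffer="mpyz" (len 4), cursors c1@1 c3@1 c2@3, authorship ....
After op 3 (insert('d')): buffer="mddpydz" (len 7), cursors c1@3 c3@3 c2@6, authorship .13..2.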